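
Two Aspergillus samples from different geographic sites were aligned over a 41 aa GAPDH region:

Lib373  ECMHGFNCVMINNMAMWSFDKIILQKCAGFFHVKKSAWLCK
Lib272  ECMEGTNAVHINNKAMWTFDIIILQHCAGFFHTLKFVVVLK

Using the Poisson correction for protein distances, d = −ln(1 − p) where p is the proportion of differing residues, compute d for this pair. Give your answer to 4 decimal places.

Differing sites — 4:H/E; 6:F/T; 8:C/A; 10:M/H; 14:M/K; 18:S/T; 21:K/I; 26:K/H; 33:V/T; 34:K/L; 36:S/F; 37:A/V; 38:W/V; 39:L/V; 40:C/L.
p = 15/41 = 0.365854.
d = −ln(1 − 0.365854) = −ln(0.634146) = 0.4555.

0.4555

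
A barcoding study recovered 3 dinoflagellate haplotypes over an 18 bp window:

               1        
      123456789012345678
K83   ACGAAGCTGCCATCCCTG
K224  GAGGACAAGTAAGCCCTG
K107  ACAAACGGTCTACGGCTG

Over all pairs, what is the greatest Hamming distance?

Pairwise Hamming distances:
  K83 vs K224: 9
  K83 vs K107: 9
  K224 vs K107: 12
The largest is 12, between K224 and K107.

12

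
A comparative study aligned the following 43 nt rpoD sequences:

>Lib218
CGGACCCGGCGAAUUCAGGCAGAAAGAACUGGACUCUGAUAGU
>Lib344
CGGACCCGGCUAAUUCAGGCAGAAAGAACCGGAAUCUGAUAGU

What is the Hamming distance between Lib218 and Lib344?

The sequences differ at positions 11 (G/U), 30 (U/C), 34 (C/A).
That gives 3 mismatches out of 43 aligned sites, so the Hamming distance is 3.

3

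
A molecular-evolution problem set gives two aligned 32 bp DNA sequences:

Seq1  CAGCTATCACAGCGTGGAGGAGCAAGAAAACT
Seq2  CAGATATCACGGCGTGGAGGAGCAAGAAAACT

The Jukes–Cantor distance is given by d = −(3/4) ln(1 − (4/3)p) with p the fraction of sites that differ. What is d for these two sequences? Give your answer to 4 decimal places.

0.0653

The sequences differ at positions 4 (C/A), 11 (A/G).
p = 2/32 = 0.062500.
d = −0.75 · ln(1 − (4/3)·0.062500) = −0.75 · ln(0.916667) = −0.75 · (-0.087011) = 0.0653.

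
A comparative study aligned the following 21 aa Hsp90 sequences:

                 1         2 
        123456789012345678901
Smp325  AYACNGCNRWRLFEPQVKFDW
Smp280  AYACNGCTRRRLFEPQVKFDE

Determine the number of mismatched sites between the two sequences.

The sequences differ at positions 8 (N/T), 10 (W/R), 21 (W/E).
That gives 3 mismatches out of 21 aligned sites, so the Hamming distance is 3.

3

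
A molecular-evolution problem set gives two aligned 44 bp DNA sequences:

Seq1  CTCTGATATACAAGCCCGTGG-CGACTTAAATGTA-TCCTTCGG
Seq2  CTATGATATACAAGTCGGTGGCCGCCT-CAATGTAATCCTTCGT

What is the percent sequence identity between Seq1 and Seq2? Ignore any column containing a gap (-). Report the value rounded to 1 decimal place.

Excluding the 3 gap columns leaves 41 comparable sites.
Mismatches occur at site 3 (C↔A), site 15 (C↔T), site 17 (C↔G), site 25 (A↔C), site 29 (A↔C), site 44 (G↔T).
35 of the 41 comparable sites match, so the percent identity is 35/41 × 100 = 85.4%.

85.4%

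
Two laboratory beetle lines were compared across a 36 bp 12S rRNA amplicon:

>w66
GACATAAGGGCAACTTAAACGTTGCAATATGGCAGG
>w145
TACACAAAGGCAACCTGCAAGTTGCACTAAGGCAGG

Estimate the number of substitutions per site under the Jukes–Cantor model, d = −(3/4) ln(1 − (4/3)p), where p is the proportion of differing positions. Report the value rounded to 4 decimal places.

The sequences differ at positions 1 (G/T), 5 (T/C), 8 (G/A), 15 (T/C), 17 (A/G), 18 (A/C), 20 (C/A), 27 (A/C), 30 (T/A).
p = 9/36 = 0.250000.
d = −0.75 · ln(1 − (4/3)·0.250000) = −0.75 · ln(0.666667) = −0.75 · (-0.405465) = 0.3041.

0.3041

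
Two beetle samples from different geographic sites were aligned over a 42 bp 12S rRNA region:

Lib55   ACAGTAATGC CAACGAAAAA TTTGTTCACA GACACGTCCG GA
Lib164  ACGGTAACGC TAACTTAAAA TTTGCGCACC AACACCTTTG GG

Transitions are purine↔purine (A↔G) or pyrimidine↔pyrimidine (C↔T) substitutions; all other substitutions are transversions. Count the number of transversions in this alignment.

5

Mismatches occur at site 3 (A↔G, transition), site 8 (T↔C, transition), site 11 (C↔T, transition), site 15 (G↔T, transversion), site 16 (A↔T, transversion), site 25 (T↔C, transition), site 26 (T↔G, transversion), site 30 (A↔C, transversion), site 31 (G↔A, transition), site 36 (G↔C, transversion), site 38 (C↔T, transition), site 39 (C↔T, transition), site 42 (A↔G, transition).
Of the 13 differences, 8 transitions and 5 transversions, so the answer is 5.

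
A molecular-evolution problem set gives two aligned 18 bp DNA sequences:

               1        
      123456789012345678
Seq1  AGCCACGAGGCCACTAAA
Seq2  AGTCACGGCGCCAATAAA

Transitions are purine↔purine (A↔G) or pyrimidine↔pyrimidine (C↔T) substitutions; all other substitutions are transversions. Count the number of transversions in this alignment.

2

Differing sites — 3:C/T (Ti); 8:A/G (Ti); 9:G/C (Tv); 14:C/A (Tv).
Of the 4 differences, 2 transitions and 2 transversions, so the answer is 2.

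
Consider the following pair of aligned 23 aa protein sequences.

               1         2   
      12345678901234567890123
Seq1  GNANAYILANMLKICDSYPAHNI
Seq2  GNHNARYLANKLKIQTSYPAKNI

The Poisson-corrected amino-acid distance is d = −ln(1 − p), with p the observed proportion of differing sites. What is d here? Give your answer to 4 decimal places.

Differing sites — 3:A/H; 6:Y/R; 7:I/Y; 11:M/K; 15:C/Q; 16:D/T; 21:H/K.
p = 7/23 = 0.304348.
d = −ln(1 − 0.304348) = −ln(0.695652) = 0.3629.

0.3629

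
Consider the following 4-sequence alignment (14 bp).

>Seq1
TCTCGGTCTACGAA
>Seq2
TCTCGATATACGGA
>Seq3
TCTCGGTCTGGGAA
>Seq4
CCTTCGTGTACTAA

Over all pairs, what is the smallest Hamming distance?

2

Pairwise Hamming distances:
  Seq1 vs Seq2: 3
  Seq1 vs Seq3: 2
  Seq1 vs Seq4: 5
  Seq2 vs Seq3: 5
  Seq2 vs Seq4: 7
  Seq3 vs Seq4: 7
The smallest is 2, between Seq1 and Seq3.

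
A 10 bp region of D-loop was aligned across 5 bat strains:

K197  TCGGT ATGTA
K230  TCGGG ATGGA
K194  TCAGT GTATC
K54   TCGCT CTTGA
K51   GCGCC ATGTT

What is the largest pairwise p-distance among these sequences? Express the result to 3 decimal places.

Pairwise Hamming distances:
  K197 vs K230: 2
  K197 vs K194: 4
  K197 vs K54: 4
  K197 vs K51: 4
  K230 vs K194: 6
  K230 vs K54: 4
  K230 vs K51: 5
  K194 vs K54: 6
  K194 vs K51: 7
  K54 vs K51: 6
The largest is 7 mismatches, between K194 and K51; p = 7/10 = 0.700.

0.700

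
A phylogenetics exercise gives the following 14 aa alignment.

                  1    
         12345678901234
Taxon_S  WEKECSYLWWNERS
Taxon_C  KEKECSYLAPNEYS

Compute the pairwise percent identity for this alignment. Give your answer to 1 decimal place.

71.4%

Differing sites — 1:W/K; 9:W/A; 10:W/P; 13:R/Y.
10 of the 14 sites match, so the percent identity is 10/14 × 100 = 71.4%.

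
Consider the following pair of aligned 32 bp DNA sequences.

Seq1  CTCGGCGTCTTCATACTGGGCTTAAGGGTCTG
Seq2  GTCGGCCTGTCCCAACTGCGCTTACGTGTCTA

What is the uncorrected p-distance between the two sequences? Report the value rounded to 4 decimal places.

The sequences differ at positions 1 (C/G), 7 (G/C), 9 (C/G), 11 (T/C), 13 (A/C), 14 (T/A), 19 (G/C), 25 (A/C), 27 (G/T), 32 (G/A).
There are 10 differences over 32 sites, so p = 10/32 = 0.3125.

0.3125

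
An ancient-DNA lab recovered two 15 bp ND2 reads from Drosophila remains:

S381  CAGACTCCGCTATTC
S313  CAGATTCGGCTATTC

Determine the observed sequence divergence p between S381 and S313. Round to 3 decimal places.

The sequences differ at positions 5 (C/T), 8 (C/G).
There are 2 differences over 15 sites, so p = 2/15 = 0.133.

0.133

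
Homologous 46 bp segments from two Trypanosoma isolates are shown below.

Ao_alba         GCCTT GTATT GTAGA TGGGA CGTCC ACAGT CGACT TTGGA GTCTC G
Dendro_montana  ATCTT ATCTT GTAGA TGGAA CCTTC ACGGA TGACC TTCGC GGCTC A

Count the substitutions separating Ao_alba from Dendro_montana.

The sequences differ at positions 1 (G/A), 2 (C/T), 6 (G/A), 8 (A/C), 19 (G/A), 22 (G/C), 24 (C/T), 28 (A/G), 30 (T/A), 31 (C/T), 35 (T/C), 38 (G/C), 40 (A/C), 42 (T/G), 46 (G/A).
That gives 15 mismatches out of 46 aligned sites, so the Hamming distance is 15.

15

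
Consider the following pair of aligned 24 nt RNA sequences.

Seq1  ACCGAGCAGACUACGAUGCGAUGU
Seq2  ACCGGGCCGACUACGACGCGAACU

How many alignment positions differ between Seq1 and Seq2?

Differing sites — 5:A/G; 8:A/C; 17:U/C; 22:U/A; 23:G/C.
That gives 5 mismatches out of 24 aligned sites, so the Hamming distance is 5.

5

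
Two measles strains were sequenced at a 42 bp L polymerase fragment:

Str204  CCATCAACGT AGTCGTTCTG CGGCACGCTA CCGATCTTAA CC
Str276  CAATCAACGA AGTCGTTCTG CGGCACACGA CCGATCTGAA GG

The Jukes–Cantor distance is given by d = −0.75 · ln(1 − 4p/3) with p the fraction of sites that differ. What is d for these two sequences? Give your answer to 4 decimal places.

The sequences differ at positions 2 (C/A), 10 (T/A), 27 (G/A), 29 (T/G), 38 (T/G), 41 (C/G), 42 (C/G).
p = 7/42 = 0.166667.
d = −0.75 · ln(1 − (4/3)·0.166667) = −0.75 · ln(0.777777) = −0.75 · (-0.251315) = 0.1885.

0.1885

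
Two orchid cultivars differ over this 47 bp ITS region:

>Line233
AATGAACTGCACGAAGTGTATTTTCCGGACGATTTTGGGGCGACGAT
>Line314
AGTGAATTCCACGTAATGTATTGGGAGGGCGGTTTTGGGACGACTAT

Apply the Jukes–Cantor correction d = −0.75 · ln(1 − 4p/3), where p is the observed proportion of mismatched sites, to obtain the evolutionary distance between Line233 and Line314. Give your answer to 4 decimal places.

0.3451

Differing sites — 2:A/G; 7:C/T; 9:G/C; 14:A/T; 16:G/A; 23:T/G; 24:T/G; 25:C/G; 26:C/A; 29:A/G; 32:A/G; 40:G/A; 45:G/T.
p = 13/47 = 0.276596.
d = −0.75 · ln(1 − (4/3)·0.276596) = −0.75 · ln(0.631205) = −0.75 · (-0.460125) = 0.3451.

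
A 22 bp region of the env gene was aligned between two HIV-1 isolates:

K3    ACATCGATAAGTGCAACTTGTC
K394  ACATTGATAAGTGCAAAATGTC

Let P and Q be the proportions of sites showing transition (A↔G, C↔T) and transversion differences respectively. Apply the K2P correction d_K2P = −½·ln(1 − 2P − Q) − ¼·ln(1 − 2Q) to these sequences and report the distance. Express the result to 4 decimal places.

0.1505

Mismatches occur at site 5 (C↔T, transition), site 17 (C↔A, transversion), site 18 (T↔A, transversion).
Of the 3 differences, 1 transition and 2 transversions over 22 sites: P = 1/22 = 0.045455, Q = 2/22 = 0.090909.
d = −0.5·ln(0.818181) − 0.25·ln(0.818182) = −0.5·(-0.200672) − 0.25·(-0.200670) = 0.1505.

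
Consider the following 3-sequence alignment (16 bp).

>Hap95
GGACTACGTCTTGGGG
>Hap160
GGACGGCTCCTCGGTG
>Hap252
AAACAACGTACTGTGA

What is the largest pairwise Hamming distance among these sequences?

Pairwise Hamming distances:
  Hap95 vs Hap160: 6
  Hap95 vs Hap252: 7
  Hap160 vs Hap252: 12
The largest is 12, between Hap160 and Hap252.

12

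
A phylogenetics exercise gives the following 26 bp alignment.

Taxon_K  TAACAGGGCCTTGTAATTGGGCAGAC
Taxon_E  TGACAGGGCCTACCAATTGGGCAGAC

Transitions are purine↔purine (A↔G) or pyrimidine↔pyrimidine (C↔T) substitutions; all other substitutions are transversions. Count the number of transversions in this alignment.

2

Differing sites — 2:A/G (Ti); 12:T/A (Tv); 13:G/C (Tv); 14:T/C (Ti).
Of the 4 differences, 2 transitions and 2 transversions, so the answer is 2.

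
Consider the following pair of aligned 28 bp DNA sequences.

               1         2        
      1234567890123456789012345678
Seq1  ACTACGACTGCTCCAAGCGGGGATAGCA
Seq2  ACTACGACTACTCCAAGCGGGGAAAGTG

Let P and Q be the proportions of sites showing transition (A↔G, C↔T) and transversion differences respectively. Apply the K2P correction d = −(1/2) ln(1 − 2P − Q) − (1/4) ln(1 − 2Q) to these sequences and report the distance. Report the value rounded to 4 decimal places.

Mismatches occur at site 10 (G/A, transition), site 24 (T/A, transversion), site 27 (C/T, transition), site 28 (A/G, transition).
Of the 4 differences, 3 transitions and 1 transversion over 28 sites: P = 3/28 = 0.107143, Q = 1/28 = 0.035714.
d = −0.5·ln(0.750000) − 0.25·ln(0.928572) = −0.5·(-0.287682) − 0.25·(-0.074107) = 0.1624.

0.1624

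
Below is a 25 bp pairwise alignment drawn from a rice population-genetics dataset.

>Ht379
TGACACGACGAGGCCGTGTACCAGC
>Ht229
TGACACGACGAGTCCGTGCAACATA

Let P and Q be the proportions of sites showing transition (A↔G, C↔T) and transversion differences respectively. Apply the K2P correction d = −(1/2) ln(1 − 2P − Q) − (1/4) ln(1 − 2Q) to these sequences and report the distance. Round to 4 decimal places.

0.2336

Mismatches occur at site 13 (G/T, transversion), site 19 (T/C, transition), site 21 (C/A, transversion), site 24 (G/T, transversion), site 25 (C/A, transversion).
Of the 5 differences, 1 transition and 4 transversions over 25 sites: P = 1/25 = 0.040000, Q = 4/25 = 0.160000.
d = −0.5·ln(0.760000) − 0.25·ln(0.680000) = −0.5·(-0.274437) − 0.25·(-0.385662) = 0.2336.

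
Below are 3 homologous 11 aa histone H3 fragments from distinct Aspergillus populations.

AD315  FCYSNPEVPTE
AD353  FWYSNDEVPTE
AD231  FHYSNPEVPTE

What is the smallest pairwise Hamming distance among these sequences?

Pairwise Hamming distances:
  AD315 vs AD353: 2
  AD315 vs AD231: 1
  AD353 vs AD231: 2
The smallest is 1, between AD315 and AD231.

1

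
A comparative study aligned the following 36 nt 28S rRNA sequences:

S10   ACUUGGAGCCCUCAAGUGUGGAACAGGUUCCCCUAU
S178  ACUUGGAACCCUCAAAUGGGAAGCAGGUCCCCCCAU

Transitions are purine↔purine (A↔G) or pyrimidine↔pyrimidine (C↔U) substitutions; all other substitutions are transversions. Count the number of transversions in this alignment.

1

Mismatches occur at site 8 (G/A, transition), site 16 (G/A, transition), site 19 (U/G, transversion), site 21 (G/A, transition), site 23 (A/G, transition), site 29 (U/C, transition), site 34 (U/C, transition).
Of the 7 differences, 6 transitions and 1 transversion, so the answer is 1.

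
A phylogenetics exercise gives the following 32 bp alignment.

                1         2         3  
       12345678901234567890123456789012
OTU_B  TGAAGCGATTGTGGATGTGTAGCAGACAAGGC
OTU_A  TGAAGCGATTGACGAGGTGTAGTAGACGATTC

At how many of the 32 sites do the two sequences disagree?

7

Mismatches occur at site 12 (T/A), site 13 (G/C), site 16 (T/G), site 23 (C/T), site 28 (A/G), site 30 (G/T), site 31 (G/T).
That gives 7 mismatches out of 32 aligned sites, so the Hamming distance is 7.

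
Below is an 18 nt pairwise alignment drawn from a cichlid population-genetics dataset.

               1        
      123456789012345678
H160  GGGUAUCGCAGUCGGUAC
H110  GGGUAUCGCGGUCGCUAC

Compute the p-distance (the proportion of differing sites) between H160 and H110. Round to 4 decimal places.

The sequences differ at positions 10 (A/G), 15 (G/C).
There are 2 differences over 18 sites, so p = 2/18 = 0.1111.

0.1111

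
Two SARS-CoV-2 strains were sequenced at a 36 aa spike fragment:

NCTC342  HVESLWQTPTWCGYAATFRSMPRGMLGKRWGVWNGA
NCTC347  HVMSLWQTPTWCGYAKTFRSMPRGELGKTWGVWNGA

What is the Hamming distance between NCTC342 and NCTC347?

4

Differing sites — 3:E/M; 16:A/K; 25:M/E; 29:R/T.
That gives 4 mismatches out of 36 aligned sites, so the Hamming distance is 4.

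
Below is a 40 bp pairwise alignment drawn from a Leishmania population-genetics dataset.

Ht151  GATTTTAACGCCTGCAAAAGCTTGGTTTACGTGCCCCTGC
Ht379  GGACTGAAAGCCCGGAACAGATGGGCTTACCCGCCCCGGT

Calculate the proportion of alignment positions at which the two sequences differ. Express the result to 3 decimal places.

The sequences differ at positions 2 (A/G), 3 (T/A), 4 (T/C), 6 (T/G), 9 (C/A), 13 (T/C), 15 (C/G), 18 (A/C), 21 (C/A), 23 (T/G), 26 (T/C), 31 (G/C), 32 (T/C), 38 (T/G), 40 (C/T).
There are 15 differences over 40 sites, so p = 15/40 = 0.375.

0.375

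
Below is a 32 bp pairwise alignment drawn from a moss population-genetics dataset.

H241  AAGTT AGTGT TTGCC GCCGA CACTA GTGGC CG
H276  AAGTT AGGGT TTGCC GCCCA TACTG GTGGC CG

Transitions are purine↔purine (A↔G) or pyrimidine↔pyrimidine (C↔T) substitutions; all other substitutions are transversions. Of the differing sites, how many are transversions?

2

The sequences differ at positions 8 (T/G, transversion), 19 (G/C, transversion), 21 (C/T, transition), 25 (A/G, transition).
Of the 4 differences, 2 transitions and 2 transversions, so the answer is 2.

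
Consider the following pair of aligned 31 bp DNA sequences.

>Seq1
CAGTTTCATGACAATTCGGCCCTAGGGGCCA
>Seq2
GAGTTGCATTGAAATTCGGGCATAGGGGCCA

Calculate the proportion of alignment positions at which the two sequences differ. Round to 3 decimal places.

The sequences differ at positions 1 (C/G), 6 (T/G), 10 (G/T), 11 (A/G), 12 (C/A), 20 (C/G), 22 (C/A).
There are 7 differences over 31 sites, so p = 7/31 = 0.226.

0.226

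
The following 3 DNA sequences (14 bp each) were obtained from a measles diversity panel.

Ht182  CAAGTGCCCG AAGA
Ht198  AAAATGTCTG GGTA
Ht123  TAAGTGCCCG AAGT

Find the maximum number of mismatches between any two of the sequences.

Pairwise Hamming distances:
  Ht182 vs Ht198: 7
  Ht182 vs Ht123: 2
  Ht198 vs Ht123: 8
The largest is 8, between Ht198 and Ht123.

8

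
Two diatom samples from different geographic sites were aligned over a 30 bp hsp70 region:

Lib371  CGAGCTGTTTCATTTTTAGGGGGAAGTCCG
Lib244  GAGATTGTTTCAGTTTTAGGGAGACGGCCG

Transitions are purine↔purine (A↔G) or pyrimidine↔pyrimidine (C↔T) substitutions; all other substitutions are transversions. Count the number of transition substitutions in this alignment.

5

The sequences differ at positions 1 (C/G, transversion), 2 (G/A, transition), 3 (A/G, transition), 4 (G/A, transition), 5 (C/T, transition), 13 (T/G, transversion), 22 (G/A, transition), 25 (A/C, transversion), 27 (T/G, transversion).
Of the 9 differences, 5 transitions and 4 transversions, so the answer is 5.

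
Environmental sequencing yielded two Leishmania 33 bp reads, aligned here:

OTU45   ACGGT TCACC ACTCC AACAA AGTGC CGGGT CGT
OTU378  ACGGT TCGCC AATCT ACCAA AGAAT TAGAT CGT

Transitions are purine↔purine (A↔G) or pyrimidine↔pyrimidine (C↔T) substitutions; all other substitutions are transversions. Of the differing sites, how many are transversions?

3

Mismatches occur at site 8 (A/G, transition), site 12 (C/A, transversion), site 15 (C/T, transition), site 17 (A/C, transversion), site 23 (T/A, transversion), site 24 (G/A, transition), site 25 (C/T, transition), site 26 (C/T, transition), site 27 (G/A, transition), site 29 (G/A, transition).
Of the 10 differences, 7 transitions and 3 transversions, so the answer is 3.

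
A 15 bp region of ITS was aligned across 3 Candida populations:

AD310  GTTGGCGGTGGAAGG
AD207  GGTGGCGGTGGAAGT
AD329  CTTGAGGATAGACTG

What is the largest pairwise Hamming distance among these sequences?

Pairwise Hamming distances:
  AD310 vs AD207: 2
  AD310 vs AD329: 7
  AD207 vs AD329: 9
The largest is 9, between AD207 and AD329.

9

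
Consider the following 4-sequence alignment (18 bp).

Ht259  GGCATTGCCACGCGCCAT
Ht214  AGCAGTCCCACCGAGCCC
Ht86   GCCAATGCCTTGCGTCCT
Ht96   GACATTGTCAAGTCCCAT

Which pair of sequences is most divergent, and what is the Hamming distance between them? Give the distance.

Pairwise Hamming distances:
  Ht259 vs Ht214: 9
  Ht259 vs Ht86: 6
  Ht259 vs Ht96: 5
  Ht214 vs Ht86: 11
  Ht214 vs Ht96: 12
  Ht86 vs Ht96: 9
The largest is 12, between Ht214 and Ht96.

12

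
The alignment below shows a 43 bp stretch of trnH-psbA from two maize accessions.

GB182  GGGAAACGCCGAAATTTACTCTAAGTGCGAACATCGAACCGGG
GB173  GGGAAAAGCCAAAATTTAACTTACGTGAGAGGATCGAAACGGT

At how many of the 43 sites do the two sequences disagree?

11

The sequences differ at positions 7 (C/A), 11 (G/A), 19 (C/A), 20 (T/C), 21 (C/T), 24 (A/C), 28 (C/A), 31 (A/G), 32 (C/G), 39 (C/A), 43 (G/T).
That gives 11 mismatches out of 43 aligned sites, so the Hamming distance is 11.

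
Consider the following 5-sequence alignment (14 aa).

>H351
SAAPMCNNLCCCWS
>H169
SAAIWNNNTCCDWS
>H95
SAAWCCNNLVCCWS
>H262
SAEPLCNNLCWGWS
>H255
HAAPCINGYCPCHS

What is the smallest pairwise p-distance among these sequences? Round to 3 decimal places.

0.214

Pairwise Hamming distances:
  H351 vs H169: 5
  H351 vs H95: 3
  H351 vs H262: 4
  H351 vs H255: 7
  H169 vs H95: 6
  H169 vs H262: 7
  H169 vs H255: 9
  H95 vs H262: 6
  H95 vs H255: 8
  H262 vs H255: 9
The smallest is 3 mismatches, between H351 and H95; p = 3/14 = 0.214.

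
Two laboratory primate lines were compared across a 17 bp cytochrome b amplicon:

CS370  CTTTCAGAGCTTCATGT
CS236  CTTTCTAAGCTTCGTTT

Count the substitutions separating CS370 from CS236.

4

Differing sites — 6:A/T; 7:G/A; 14:A/G; 16:G/T.
That gives 4 mismatches out of 17 aligned sites, so the Hamming distance is 4.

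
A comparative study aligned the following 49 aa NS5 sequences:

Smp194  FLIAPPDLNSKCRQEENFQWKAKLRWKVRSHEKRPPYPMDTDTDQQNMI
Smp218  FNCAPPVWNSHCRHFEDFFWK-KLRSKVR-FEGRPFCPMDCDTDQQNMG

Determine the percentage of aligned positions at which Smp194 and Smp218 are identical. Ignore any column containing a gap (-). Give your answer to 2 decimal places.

Excluding the 2 gap columns leaves 47 comparable sites.
Mismatches occur at site 2 (L→N), site 3 (I→C), site 7 (D→V), site 8 (L→W), site 11 (K→H), site 14 (Q→H), site 15 (E→F), site 17 (N→D), site 19 (Q→F), site 26 (W→S), site 31 (H→F), site 33 (K→G), site 36 (P→F), site 37 (Y→C), site 41 (T→C), site 49 (I→G).
31 of the 47 comparable sites match, so the percent identity is 31/47 × 100 = 65.96%.

65.96%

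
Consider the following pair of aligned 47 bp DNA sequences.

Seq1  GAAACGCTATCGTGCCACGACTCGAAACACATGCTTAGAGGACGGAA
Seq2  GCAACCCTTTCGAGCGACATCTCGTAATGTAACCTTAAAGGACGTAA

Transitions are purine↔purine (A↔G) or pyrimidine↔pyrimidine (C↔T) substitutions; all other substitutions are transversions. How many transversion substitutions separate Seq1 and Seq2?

Mismatches occur at site 2 (A/C, transversion), site 6 (G/C, transversion), site 9 (A/T, transversion), site 13 (T/A, transversion), site 16 (C/G, transversion), site 19 (G/A, transition), site 20 (A/T, transversion), site 25 (A/T, transversion), site 28 (C/T, transition), site 29 (A/G, transition), site 30 (C/T, transition), site 32 (T/A, transversion), site 33 (G/C, transversion), site 38 (G/A, transition), site 45 (G/T, transversion).
Of the 15 differences, 5 transitions and 10 transversions, so the answer is 10.

10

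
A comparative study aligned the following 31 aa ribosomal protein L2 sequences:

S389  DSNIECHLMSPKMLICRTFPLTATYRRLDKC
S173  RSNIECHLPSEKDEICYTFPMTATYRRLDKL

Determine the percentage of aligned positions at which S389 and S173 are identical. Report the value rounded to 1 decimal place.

Differing sites — 1:D/R; 9:M/P; 11:P/E; 13:M/D; 14:L/E; 17:R/Y; 21:L/M; 31:C/L.
23 of the 31 sites match, so the percent identity is 23/31 × 100 = 74.2%.

74.2%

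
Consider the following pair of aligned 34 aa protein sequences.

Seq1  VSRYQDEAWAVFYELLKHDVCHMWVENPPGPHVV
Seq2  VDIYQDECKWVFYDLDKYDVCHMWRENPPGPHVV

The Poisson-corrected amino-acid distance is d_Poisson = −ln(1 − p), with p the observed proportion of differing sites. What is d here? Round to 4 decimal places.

The sequences differ at positions 2 (S/D), 3 (R/I), 8 (A/C), 9 (W/K), 10 (A/W), 14 (E/D), 16 (L/D), 18 (H/Y), 25 (V/R).
p = 9/34 = 0.264706.
d = −ln(1 − 0.264706) = −ln(0.735294) = 0.3075.

0.3075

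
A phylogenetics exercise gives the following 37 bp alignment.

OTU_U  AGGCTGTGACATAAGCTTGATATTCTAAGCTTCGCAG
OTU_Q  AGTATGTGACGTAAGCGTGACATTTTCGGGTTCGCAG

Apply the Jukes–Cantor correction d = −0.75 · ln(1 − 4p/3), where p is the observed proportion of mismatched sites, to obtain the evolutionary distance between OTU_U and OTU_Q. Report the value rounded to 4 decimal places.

The sequences differ at positions 3 (G/T), 4 (C/A), 11 (A/G), 17 (T/G), 21 (T/C), 25 (C/T), 27 (A/C), 28 (A/G), 30 (C/G).
p = 9/37 = 0.243243.
d = −0.75 · ln(1 − (4/3)·0.243243) = −0.75 · ln(0.675676) = −0.75 · (-0.392042) = 0.2940.

0.2940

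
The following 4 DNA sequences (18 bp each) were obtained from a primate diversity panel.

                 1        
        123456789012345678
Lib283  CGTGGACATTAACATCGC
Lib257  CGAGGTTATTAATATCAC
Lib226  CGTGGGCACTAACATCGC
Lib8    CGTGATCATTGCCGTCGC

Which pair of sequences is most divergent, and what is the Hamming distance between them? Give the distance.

8

Pairwise Hamming distances:
  Lib283 vs Lib257: 5
  Lib283 vs Lib226: 2
  Lib283 vs Lib8: 5
  Lib257 vs Lib226: 6
  Lib257 vs Lib8: 8
  Lib226 vs Lib8: 6
The largest is 8, between Lib257 and Lib8.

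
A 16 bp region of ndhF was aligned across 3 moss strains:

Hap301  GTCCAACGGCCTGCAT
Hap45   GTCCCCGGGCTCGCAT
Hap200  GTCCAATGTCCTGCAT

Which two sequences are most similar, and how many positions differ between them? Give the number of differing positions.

2

Pairwise Hamming distances:
  Hap301 vs Hap45: 5
  Hap301 vs Hap200: 2
  Hap45 vs Hap200: 6
The smallest is 2, between Hap301 and Hap200.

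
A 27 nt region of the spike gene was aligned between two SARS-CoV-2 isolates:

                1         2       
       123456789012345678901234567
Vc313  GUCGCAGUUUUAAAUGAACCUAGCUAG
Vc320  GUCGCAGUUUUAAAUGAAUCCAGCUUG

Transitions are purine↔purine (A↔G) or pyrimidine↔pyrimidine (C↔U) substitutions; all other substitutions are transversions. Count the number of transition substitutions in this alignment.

The sequences differ at positions 19 (C/U, transition), 21 (U/C, transition), 26 (A/U, transversion).
Of the 3 differences, 2 transitions and 1 transversion, so the answer is 2.

2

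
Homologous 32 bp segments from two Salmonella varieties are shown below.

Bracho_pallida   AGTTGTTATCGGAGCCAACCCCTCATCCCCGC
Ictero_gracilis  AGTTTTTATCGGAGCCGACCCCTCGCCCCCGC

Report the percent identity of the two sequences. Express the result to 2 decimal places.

87.50%

Mismatches occur at site 5 (G↔T), site 17 (A↔G), site 25 (A↔G), site 26 (T↔C).
28 of the 32 sites match, so the percent identity is 28/32 × 100 = 87.50%.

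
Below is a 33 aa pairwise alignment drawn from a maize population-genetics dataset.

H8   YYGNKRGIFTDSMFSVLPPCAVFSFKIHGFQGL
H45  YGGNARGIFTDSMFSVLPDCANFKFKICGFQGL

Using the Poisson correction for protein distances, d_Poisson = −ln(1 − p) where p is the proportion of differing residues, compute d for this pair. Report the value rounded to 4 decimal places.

0.2007

Mismatches occur at site 2 (Y↔G), site 5 (K↔A), site 19 (P↔D), site 22 (V↔N), site 24 (S↔K), site 28 (H↔C).
p = 6/33 = 0.181818.
d = −ln(1 − 0.181818) = −ln(0.818182) = 0.2007.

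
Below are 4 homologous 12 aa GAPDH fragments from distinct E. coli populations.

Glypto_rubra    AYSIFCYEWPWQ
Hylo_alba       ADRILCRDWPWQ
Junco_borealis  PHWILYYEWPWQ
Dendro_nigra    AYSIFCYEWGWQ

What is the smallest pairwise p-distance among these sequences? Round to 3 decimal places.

Pairwise Hamming distances:
  Glypto_rubra vs Hylo_alba: 5
  Glypto_rubra vs Junco_borealis: 5
  Glypto_rubra vs Dendro_nigra: 1
  Hylo_alba vs Junco_borealis: 6
  Hylo_alba vs Dendro_nigra: 6
  Junco_borealis vs Dendro_nigra: 6
The smallest is 1 mismatch, between Glypto_rubra and Dendro_nigra; p = 1/12 = 0.083.

0.083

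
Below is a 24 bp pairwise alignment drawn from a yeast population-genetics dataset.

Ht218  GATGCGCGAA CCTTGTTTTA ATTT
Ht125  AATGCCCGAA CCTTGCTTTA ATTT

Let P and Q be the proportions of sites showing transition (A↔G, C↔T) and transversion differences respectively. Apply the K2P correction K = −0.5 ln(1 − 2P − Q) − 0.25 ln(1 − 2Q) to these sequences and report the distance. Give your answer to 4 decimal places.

0.1386

Differing sites — 1:G/A (Ti); 6:G/C (Tv); 16:T/C (Ti).
Of the 3 differences, 2 transitions and 1 transversion over 24 sites: P = 2/24 = 0.083333, Q = 1/24 = 0.041667.
d = −0.5·ln(0.791667) − 0.25·ln(0.916666) = −0.5·(-0.233614) − 0.25·(-0.087012) = 0.1386.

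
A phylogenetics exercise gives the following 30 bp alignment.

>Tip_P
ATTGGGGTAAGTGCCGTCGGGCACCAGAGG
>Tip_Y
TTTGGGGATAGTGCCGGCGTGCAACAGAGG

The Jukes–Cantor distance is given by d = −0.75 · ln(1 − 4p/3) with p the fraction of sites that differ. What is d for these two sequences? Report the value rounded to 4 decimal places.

The sequences differ at positions 1 (A/T), 8 (T/A), 9 (A/T), 17 (T/G), 20 (G/T), 24 (C/A).
p = 6/30 = 0.200000.
d = −0.75 · ln(1 − (4/3)·0.200000) = −0.75 · ln(0.733333) = −0.75 · (-0.310155) = 0.2326.

0.2326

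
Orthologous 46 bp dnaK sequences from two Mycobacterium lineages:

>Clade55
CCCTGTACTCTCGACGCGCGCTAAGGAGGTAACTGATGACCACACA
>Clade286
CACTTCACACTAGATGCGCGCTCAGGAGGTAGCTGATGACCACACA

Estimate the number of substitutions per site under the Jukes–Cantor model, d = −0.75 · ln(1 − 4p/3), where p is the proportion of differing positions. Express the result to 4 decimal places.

0.1979

Mismatches occur at site 2 (C↔A), site 5 (G↔T), site 6 (T↔C), site 9 (T↔A), site 12 (C↔A), site 15 (C↔T), site 23 (A↔C), site 32 (A↔G).
p = 8/46 = 0.173913.
d = −0.75 · ln(1 − (4/3)·0.173913) = −0.75 · ln(0.768116) = −0.75 · (-0.263815) = 0.1979.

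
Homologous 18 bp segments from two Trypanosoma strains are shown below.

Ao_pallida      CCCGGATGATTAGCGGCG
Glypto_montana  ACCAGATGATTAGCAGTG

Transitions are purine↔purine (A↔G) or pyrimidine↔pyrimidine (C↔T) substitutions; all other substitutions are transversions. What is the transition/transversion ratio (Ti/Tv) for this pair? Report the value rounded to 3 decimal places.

The sequences differ at positions 1 (C/A, transversion), 4 (G/A, transition), 15 (G/A, transition), 17 (C/T, transition).
Of the 4 differences, 3 transitions and 1 transversion, so Ti/Tv = 3/1 = 3.000.

3.000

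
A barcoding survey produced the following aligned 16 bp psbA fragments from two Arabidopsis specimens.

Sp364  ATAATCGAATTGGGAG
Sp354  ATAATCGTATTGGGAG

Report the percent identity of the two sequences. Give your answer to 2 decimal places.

A single mismatch occurs at site 8 (A/T).
15 of the 16 sites match, so the percent identity is 15/16 × 100 = 93.75%.

93.75%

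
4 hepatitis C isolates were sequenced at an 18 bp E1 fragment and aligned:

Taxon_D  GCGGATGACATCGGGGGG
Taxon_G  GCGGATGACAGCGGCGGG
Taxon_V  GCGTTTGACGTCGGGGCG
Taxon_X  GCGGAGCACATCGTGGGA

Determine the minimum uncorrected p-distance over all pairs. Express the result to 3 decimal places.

0.111

Pairwise Hamming distances:
  Taxon_D vs Taxon_G: 2
  Taxon_D vs Taxon_V: 4
  Taxon_D vs Taxon_X: 4
  Taxon_G vs Taxon_V: 6
  Taxon_G vs Taxon_X: 6
  Taxon_V vs Taxon_X: 8
The smallest is 2 mismatches, between Taxon_D and Taxon_G; p = 2/18 = 0.111.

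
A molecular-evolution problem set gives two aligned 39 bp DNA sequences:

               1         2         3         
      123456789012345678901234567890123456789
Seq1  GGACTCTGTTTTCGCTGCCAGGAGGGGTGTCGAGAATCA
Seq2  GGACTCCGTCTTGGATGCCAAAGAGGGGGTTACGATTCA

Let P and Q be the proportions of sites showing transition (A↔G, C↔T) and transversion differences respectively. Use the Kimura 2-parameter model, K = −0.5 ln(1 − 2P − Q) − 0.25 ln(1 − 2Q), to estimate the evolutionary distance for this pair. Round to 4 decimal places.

Mismatches occur at site 7 (T↔C, transition), site 10 (T↔C, transition), site 13 (C↔G, transversion), site 15 (C↔A, transversion), site 21 (G↔A, transition), site 22 (G↔A, transition), site 23 (A↔G, transition), site 24 (G↔A, transition), site 28 (T↔G, transversion), site 31 (C↔T, transition), site 32 (G↔A, transition), site 33 (A↔C, transversion), site 36 (A↔T, transversion).
Of the 13 differences, 8 transitions and 5 transversions over 39 sites: P = 8/39 = 0.205128, Q = 5/39 = 0.128205.
d = −0.5·ln(0.461539) − 0.25·ln(0.743590) = −0.5·(-0.773189) − 0.25·(-0.296265) = 0.4607.

0.4607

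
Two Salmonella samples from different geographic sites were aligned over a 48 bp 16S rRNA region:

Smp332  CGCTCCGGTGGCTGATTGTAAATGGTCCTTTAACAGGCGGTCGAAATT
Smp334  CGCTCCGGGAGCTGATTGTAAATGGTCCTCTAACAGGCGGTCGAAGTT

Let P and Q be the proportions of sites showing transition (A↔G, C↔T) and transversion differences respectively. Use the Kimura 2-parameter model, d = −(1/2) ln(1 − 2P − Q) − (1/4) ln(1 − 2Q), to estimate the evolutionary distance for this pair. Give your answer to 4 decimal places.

The sequences differ at positions 9 (T/G, transversion), 10 (G/A, transition), 30 (T/C, transition), 46 (A/G, transition).
Of the 4 differences, 3 transitions and 1 transversion over 48 sites: P = 3/48 = 0.062500, Q = 1/48 = 0.020833.
d = −0.5·ln(0.854167) − 0.25·ln(0.958334) = −0.5·(-0.157629) − 0.25·(-0.042559) = 0.0895.

0.0895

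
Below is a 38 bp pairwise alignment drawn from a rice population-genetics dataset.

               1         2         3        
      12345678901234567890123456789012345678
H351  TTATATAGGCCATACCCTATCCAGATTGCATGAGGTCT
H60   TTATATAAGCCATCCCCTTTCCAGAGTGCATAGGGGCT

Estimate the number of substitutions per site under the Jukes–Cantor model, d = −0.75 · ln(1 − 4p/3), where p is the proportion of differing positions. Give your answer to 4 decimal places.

Differing sites — 8:G/A; 14:A/C; 19:A/T; 26:T/G; 32:G/A; 33:A/G; 36:T/G.
p = 7/38 = 0.184211.
d = −0.75 · ln(1 − (4/3)·0.184211) = −0.75 · ln(0.754385) = −0.75 · (-0.281852) = 0.2114.

0.2114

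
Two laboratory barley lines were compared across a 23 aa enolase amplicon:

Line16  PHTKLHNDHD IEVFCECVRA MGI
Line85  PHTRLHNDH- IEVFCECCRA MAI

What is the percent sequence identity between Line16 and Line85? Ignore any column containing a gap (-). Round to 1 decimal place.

Excluding the 1 gap column leaves 22 comparable sites.
The sequences differ at positions 4 (K/R), 18 (V/C), 22 (G/A).
19 of the 22 comparable sites match, so the percent identity is 19/22 × 100 = 86.4%.

86.4%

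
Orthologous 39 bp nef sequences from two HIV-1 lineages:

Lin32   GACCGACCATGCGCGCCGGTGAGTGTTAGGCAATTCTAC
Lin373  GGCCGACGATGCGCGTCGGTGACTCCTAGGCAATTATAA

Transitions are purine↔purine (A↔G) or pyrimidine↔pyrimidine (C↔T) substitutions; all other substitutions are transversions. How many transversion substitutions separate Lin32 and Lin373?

5

Differing sites — 2:A/G (Ti); 8:C/G (Tv); 16:C/T (Ti); 23:G/C (Tv); 25:G/C (Tv); 26:T/C (Ti); 36:C/A (Tv); 39:C/A (Tv).
Of the 8 differences, 3 transitions and 5 transversions, so the answer is 5.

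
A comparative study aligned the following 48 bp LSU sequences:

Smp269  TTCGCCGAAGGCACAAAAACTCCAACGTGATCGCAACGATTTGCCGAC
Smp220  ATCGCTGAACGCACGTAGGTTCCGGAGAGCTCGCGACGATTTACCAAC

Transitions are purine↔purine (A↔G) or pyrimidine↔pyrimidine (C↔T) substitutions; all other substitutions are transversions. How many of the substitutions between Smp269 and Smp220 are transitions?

10

The sequences differ at positions 1 (T/A, transversion), 6 (C/T, transition), 10 (G/C, transversion), 15 (A/G, transition), 16 (A/T, transversion), 18 (A/G, transition), 19 (A/G, transition), 20 (C/T, transition), 24 (A/G, transition), 25 (A/G, transition), 26 (C/A, transversion), 28 (T/A, transversion), 30 (A/C, transversion), 35 (A/G, transition), 43 (G/A, transition), 46 (G/A, transition).
Of the 16 differences, 10 transitions and 6 transversions, so the answer is 10.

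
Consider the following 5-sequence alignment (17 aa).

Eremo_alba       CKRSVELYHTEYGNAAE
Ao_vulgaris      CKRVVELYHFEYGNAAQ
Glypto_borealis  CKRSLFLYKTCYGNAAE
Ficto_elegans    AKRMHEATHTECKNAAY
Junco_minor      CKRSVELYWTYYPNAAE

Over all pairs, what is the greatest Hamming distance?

Pairwise Hamming distances:
  Eremo_alba vs Ao_vulgaris: 3
  Eremo_alba vs Glypto_borealis: 4
  Eremo_alba vs Ficto_elegans: 8
  Eremo_alba vs Junco_minor: 3
  Ao_vulgaris vs Glypto_borealis: 7
  Ao_vulgaris vs Ficto_elegans: 9
  Ao_vulgaris vs Junco_minor: 6
  Glypto_borealis vs Ficto_elegans: 11
  Glypto_borealis vs Junco_minor: 5
  Ficto_elegans vs Junco_minor: 10
The largest is 11, between Glypto_borealis and Ficto_elegans.

11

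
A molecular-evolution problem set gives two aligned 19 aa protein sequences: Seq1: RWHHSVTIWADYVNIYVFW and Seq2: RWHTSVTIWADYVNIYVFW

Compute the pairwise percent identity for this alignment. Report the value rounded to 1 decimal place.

The sequences differ at position 4 (H/T).
18 of the 19 sites match, so the percent identity is 18/19 × 100 = 94.7%.

94.7%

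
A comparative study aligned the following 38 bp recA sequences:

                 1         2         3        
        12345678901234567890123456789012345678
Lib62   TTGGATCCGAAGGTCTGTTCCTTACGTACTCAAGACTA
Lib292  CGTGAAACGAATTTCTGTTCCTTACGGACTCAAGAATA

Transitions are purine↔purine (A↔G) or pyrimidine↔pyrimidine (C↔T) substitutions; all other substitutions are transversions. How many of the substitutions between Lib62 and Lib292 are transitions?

1

Mismatches occur at site 1 (T/C, transition), site 2 (T/G, transversion), site 3 (G/T, transversion), site 6 (T/A, transversion), site 7 (C/A, transversion), site 12 (G/T, transversion), site 13 (G/T, transversion), site 27 (T/G, transversion), site 36 (C/A, transversion).
Of the 9 differences, 1 transition and 8 transversions, so the answer is 1.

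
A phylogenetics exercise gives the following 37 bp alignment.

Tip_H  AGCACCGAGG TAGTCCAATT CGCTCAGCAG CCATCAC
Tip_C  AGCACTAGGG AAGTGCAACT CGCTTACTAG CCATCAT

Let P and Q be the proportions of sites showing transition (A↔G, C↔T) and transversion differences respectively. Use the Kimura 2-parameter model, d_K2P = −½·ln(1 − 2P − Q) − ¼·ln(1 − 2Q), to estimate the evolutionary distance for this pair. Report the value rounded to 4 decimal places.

The sequences differ at positions 6 (C/T, transition), 7 (G/A, transition), 8 (A/G, transition), 11 (T/A, transversion), 15 (C/G, transversion), 19 (T/C, transition), 25 (C/T, transition), 27 (G/C, transversion), 28 (C/T, transition), 37 (C/T, transition).
Of the 10 differences, 7 transitions and 3 transversions over 37 sites: P = 7/37 = 0.189189, Q = 3/37 = 0.081081.
d = −0.5·ln(0.540541) − 0.25·ln(0.837838) = −0.5·(-0.615185) − 0.25·(-0.176931) = 0.3518.

0.3518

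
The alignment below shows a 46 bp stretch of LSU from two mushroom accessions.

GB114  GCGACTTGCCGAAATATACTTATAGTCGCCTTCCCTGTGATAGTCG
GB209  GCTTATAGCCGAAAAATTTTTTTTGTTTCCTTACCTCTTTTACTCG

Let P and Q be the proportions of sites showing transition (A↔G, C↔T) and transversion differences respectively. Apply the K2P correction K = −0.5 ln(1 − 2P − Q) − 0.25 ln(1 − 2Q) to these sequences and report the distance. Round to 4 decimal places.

Mismatches occur at site 3 (G→T, transversion), site 4 (A→T, transversion), site 5 (C→A, transversion), site 7 (T→A, transversion), site 15 (T→A, transversion), site 18 (A→T, transversion), site 19 (C→T, transition), site 22 (A→T, transversion), site 24 (A→T, transversion), site 27 (C→T, transition), site 28 (G→T, transversion), site 33 (C→A, transversion), site 37 (G→C, transversion), site 39 (G→T, transversion), site 40 (A→T, transversion), site 43 (G→C, transversion).
Of the 16 differences, 2 transitions and 14 transversions over 46 sites: P = 2/46 = 0.043478, Q = 14/46 = 0.304348.
d = −0.5·ln(0.608696) − 0.25·ln(0.391304) = −0.5·(-0.496436) − 0.25·(-0.938271) = 0.4828.

0.4828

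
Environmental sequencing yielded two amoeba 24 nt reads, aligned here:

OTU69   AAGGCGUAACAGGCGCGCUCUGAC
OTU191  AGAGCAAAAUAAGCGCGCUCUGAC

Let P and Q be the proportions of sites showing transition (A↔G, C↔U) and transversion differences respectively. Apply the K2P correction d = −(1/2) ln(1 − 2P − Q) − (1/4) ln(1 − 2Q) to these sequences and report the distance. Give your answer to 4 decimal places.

0.3283

Differing sites — 2:A/G (Ti); 3:G/A (Ti); 6:G/A (Ti); 7:U/A (Tv); 10:C/U (Ti); 12:G/A (Ti).
Of the 6 differences, 5 transitions and 1 transversion over 24 sites: P = 5/24 = 0.208333, Q = 1/24 = 0.041667.
d = −0.5·ln(0.541667) − 0.25·ln(0.916666) = −0.5·(-0.613104) − 0.25·(-0.087012) = 0.3283.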